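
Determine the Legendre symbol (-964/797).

Reduce the numerator: -964 ≡ 630 (mod 797), so (-964/797) = (630/797).
Factor out 2: 630 = 2·315. Since 797 ≡ 5 (mod 8), (2/797) = -1. Now have -(315/797).
797 ≡ 1 (mod 4), so quadratic reciprocity gives (315/797) = (797/315). Reduce: 797 ≡ 167 (mod 315). Now have -(167/315).
Both 167 ≡ 3 and 315 ≡ 3 (mod 4), so reciprocity gives (167/315) = -(315/167). Reduce: 315 ≡ 148 (mod 167). Now have (148/167).
Factor out 2: 148 = 2^2·37. Since 167 ≡ 7 (mod 8), (2/167) = +1, and (2/167)^2 = +1. Now have (37/167).
37 ≡ 1 (mod 4), so quadratic reciprocity gives (37/167) = (167/37). Reduce: 167 ≡ 19 (mod 37). Now have (19/37).
37 ≡ 1 (mod 4), so quadratic reciprocity gives (19/37) = (37/19). Reduce: 37 ≡ 18 (mod 19). Now have (18/19).
Factor out 2: 18 = 2·9. Since 19 ≡ 3 (mod 8), (2/19) = -1. Now have -(9/19).
9 ≡ 1 (mod 4), so quadratic reciprocity gives (9/19) = (19/9). Reduce: 19 ≡ 1 (mod 9). Now have -(1/9).
(1/9) = 1. Collecting the sign factors: -1.

-1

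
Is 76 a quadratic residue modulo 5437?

Factor out 2: 76 = 2^2·19. Since 5437 ≡ 5 (mod 8), (2/5437) = -1, and (2/5437)^2 = +1. Now have (19/5437).
5437 ≡ 1 (mod 4), so quadratic reciprocity gives (19/5437) = (5437/19). Reduce: 5437 ≡ 3 (mod 19). Now have (3/19).
Both 3 ≡ 3 and 19 ≡ 3 (mod 4), so reciprocity gives (3/19) = -(19/3). Reduce: 19 ≡ 1 (mod 3). Now have -(1/3).
(1/3) = 1. Collecting the sign factors: -1.
The Legendre symbol is -1, so x^2 ≡ 76 (mod 5437) has no solution.

no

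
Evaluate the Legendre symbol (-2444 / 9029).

Reduce the numerator: -2444 ≡ 6585 (mod 9029), so (-2444 / 9029) = (6585 / 9029).
6585 ≡ 1 (mod 4), so quadratic reciprocity gives (6585 / 9029) = (9029 / 6585). Reduce: 9029 ≡ 2444 (mod 6585). Now have (2444 / 6585).
Factor out 2: 2444 = 2^2·611. Since 6585 ≡ 1 (mod 8), (2 / 6585) = +1, and (2 / 6585)^2 = +1. Now have (611 / 6585).
6585 ≡ 1 (mod 4), so quadratic reciprocity gives (611 / 6585) = (6585 / 611). Reduce: 6585 ≡ 475 (mod 611). Now have (475 / 611).
Both 475 ≡ 3 and 611 ≡ 3 (mod 4), so reciprocity gives (475 / 611) = -(611 / 475). Reduce: 611 ≡ 136 (mod 475). Now have -(136 / 475).
Factor out 2: 136 = 2^3·17. Since 475 ≡ 3 (mod 8), (2 / 475) = -1, and (2 / 475)^3 = -1. Now have (17 / 475).
17 ≡ 1 (mod 4), so quadratic reciprocity gives (17 / 475) = (475 / 17). Reduce: 475 ≡ 16 (mod 17). Now have (16 / 17).
Factor out 2: 16 = 2^4. Since 17 ≡ 1 (mod 8), (2 / 17) = +1, and (2 / 17)^4 = +1. Now have (1 / 17).
(1 / 17) = 1. Collecting the sign factors: 1.

1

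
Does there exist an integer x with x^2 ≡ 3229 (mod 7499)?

no

3229 ≡ 1 (mod 4), so quadratic reciprocity gives (3229/7499) = (7499/3229). Reduce: 7499 ≡ 1041 (mod 3229). Now have (1041/3229).
1041 ≡ 1 (mod 4), so quadratic reciprocity gives (1041/3229) = (3229/1041). Reduce: 3229 ≡ 106 (mod 1041). Now have (106/1041).
Factor out 2: 106 = 2·53. Since 1041 ≡ 1 (mod 8), (2/1041) = +1. Now have (53/1041).
53 ≡ 1 (mod 4), so quadratic reciprocity gives (53/1041) = (1041/53). Reduce: 1041 ≡ 34 (mod 53). Now have (34/53).
Factor out 2: 34 = 2·17. Since 53 ≡ 5 (mod 8), (2/53) = -1. Now have -(17/53).
17 ≡ 1 (mod 4), so quadratic reciprocity gives (17/53) = (53/17). Reduce: 53 ≡ 2 (mod 17). Now have -(2/17).
Factor out 2: 2 = 2. Since 17 ≡ 1 (mod 8), (2/17) = +1. Now have -(1/17).
(1/17) = 1. Collecting the sign factors: -1.
(3229/7499) = -1, and 7499 is prime, so 3229 is not a quadratic residue mod 7499.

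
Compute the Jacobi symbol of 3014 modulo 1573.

(3014 / 1573)
  = (1441 / 1573)    [3014 ≡ 1441 mod 1573]
  = (1573 / 1441)    [QR: 1441 ≡ 1 mod 4, sign kept]
  = (132 / 1441)    [1573 ≡ 132 mod 1441]
  = (33 / 1441)    [1441 ≡ 1 mod 8 ⇒ (2 / 1441)^2 = +1]
  = (1441 / 33)    [QR: 33 ≡ 1 mod 4, sign kept]
  = (22 / 33)    [1441 ≡ 22 mod 33]
  = (11 / 33)    [33 ≡ 1 mod 8 ⇒ (2 / 33) = +1]
  = (33 / 11)    [QR: 33 ≡ 1 mod 4, sign kept]
  = (0 / 11)    [33 ≡ 0 mod 11]
  = 0    [numerator 0, gcd > 1]

0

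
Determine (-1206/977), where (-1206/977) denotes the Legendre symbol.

1

(-1206/977)
  = (1206/977)    [977 ≡ 1 mod 4 ⇒ (-1/977) = +1]
  = (229/977)    [1206 ≡ 229 mod 977]
  = (977/229)    [QR: 229 ≡ 1 mod 4, sign kept]
  = (61/229)    [977 ≡ 61 mod 229]
  = (229/61)    [QR: 61 ≡ 1 mod 4, sign kept]
  = (46/61)    [229 ≡ 46 mod 61]
  = -(23/61)    [61 ≡ 5 mod 8 ⇒ (2/61) = -1]
  = -(61/23)    [QR: 61 ≡ 1 mod 4, sign kept]
  = -(15/23)    [61 ≡ 15 mod 23]
  = (23/15)    [QR: both ≡ 3 mod 4, sign flips]
  = (8/15)    [23 ≡ 8 mod 15]
  = (1/15)    [15 ≡ 7 mod 8 ⇒ (2/15)^3 = +1]
  = 1    [(1/15) = 1]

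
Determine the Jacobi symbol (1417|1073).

(1417|1073)
  = (344|1073)    [1417 ≡ 344 mod 1073]
  = (43|1073)    [1073 ≡ 1 mod 8 ⇒ (2|1073)^3 = +1]
  = (1073|43)    [QR: 1073 ≡ 1 mod 4, sign kept]
  = (41|43)    [1073 ≡ 41 mod 43]
  = (43|41)    [QR: 41 ≡ 1 mod 4, sign kept]
  = (2|41)    [43 ≡ 2 mod 41]
  = (1|41)    [41 ≡ 1 mod 8 ⇒ (2|41) = +1]
  = 1    [(1|41) = 1]

1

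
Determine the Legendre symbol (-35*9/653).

By multiplicativity, (-35·9/653) = (-35/653)·(9/653).
First factor (-35/653):
Reduce the numerator: -35 ≡ 618 (mod 653), so (-35/653) = (618/653).
Factor out 2: 618 = 2·309. Since 653 ≡ 5 (mod 8), (2/653) = -1. Now have -(309/653).
309 ≡ 1 (mod 4), so quadratic reciprocity gives (309/653) = (653/309). Reduce: 653 ≡ 35 (mod 309). Now have -(35/309).
309 ≡ 1 (mod 4), so quadratic reciprocity gives (35/309) = (309/35). Reduce: 309 ≡ 29 (mod 35). Now have -(29/35).
29 ≡ 1 (mod 4), so quadratic reciprocity gives (29/35) = (35/29). Reduce: 35 ≡ 6 (mod 29). Now have -(6/29).
Factor out 2: 6 = 2·3. Since 29 ≡ 5 (mod 8), (2/29) = -1. Now have (3/29).
29 ≡ 1 (mod 4), so quadratic reciprocity gives (3/29) = (29/3). Reduce: 29 ≡ 2 (mod 3). Now have (2/3).
Factor out 2: 2 = 2. Since 3 ≡ 3 (mod 8), (2/3) = -1. Now have -(1/3).
(1/3) = 1. Collecting the sign factors: -1.
Second factor (9/653):
9 ≡ 1 (mod 4), so quadratic reciprocity gives (9/653) = (653/9). Reduce: 653 ≡ 5 (mod 9). Now have (5/9).
5 ≡ 1 (mod 4), so quadratic reciprocity gives (5/9) = (9/5). Reduce: 9 ≡ 4 (mod 5). Now have (4/5).
Factor out 2: 4 = 2^2. Since 5 ≡ 5 (mod 8), (2/5) = -1, and (2/5)^2 = +1. Now have (1/5).
(1/5) = 1. Collecting the sign factors: 1.
Product: (-1)·(1) = -1.

-1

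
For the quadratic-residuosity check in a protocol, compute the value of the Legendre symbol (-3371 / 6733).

Reduce the numerator: -3371 ≡ 3362 (mod 6733), so (-3371 / 6733) = (3362 / 6733).
Factor out 2: 3362 = 2·1681. Since 6733 ≡ 5 (mod 8), (2 / 6733) = -1. Now have -(1681 / 6733).
1681 ≡ 1 (mod 4), so quadratic reciprocity gives (1681 / 6733) = (6733 / 1681). Reduce: 6733 ≡ 9 (mod 1681). Now have -(9 / 1681).
9 ≡ 1 (mod 4), so quadratic reciprocity gives (9 / 1681) = (1681 / 9). Reduce: 1681 ≡ 7 (mod 9). Now have -(7 / 9).
9 ≡ 1 (mod 4), so quadratic reciprocity gives (7 / 9) = (9 / 7). Reduce: 9 ≡ 2 (mod 7). Now have -(2 / 7).
Factor out 2: 2 = 2. Since 7 ≡ 7 (mod 8), (2 / 7) = +1. Now have -(1 / 7).
(1 / 7) = 1. Collecting the sign factors: -1.

-1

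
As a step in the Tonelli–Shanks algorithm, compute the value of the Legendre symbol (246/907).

(246/907)
  = -(123/907)    [907 ≡ 3 mod 8 ⇒ (2/907) = -1]
  = (907/123)    [QR: both ≡ 3 mod 4, sign flips]
  = (46/123)    [907 ≡ 46 mod 123]
  = -(23/123)    [123 ≡ 3 mod 8 ⇒ (2/123) = -1]
  = (123/23)    [QR: both ≡ 3 mod 4, sign flips]
  = (8/23)    [123 ≡ 8 mod 23]
  = (1/23)    [23 ≡ 7 mod 8 ⇒ (2/23)^3 = +1]
  = 1    [(1/23) = 1]

1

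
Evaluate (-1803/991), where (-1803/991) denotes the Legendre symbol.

Reduce the numerator: -1803 ≡ 179 (mod 991), so (-1803/991) = (179/991).
Both 179 ≡ 3 and 991 ≡ 3 (mod 4), so reciprocity gives (179/991) = -(991/179). Reduce: 991 ≡ 96 (mod 179). Now have -(96/179).
Factor out 2: 96 = 2^5·3. Since 179 ≡ 3 (mod 8), (2/179) = -1, and (2/179)^5 = -1. Now have (3/179).
Both 3 ≡ 3 and 179 ≡ 3 (mod 4), so reciprocity gives (3/179) = -(179/3). Reduce: 179 ≡ 2 (mod 3). Now have -(2/3).
Factor out 2: 2 = 2. Since 3 ≡ 3 (mod 8), (2/3) = -1. Now have (1/3).
(1/3) = 1. Collecting the sign factors: 1.

1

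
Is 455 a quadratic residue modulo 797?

yes

797 ≡ 1 (mod 4), so quadratic reciprocity gives (455/797) = (797/455). Reduce: 797 ≡ 342 (mod 455). Now have (342/455).
Factor out 2: 342 = 2·171. Since 455 ≡ 7 (mod 8), (2/455) = +1. Now have (171/455).
Both 171 ≡ 3 and 455 ≡ 3 (mod 4), so reciprocity gives (171/455) = -(455/171). Reduce: 455 ≡ 113 (mod 171). Now have -(113/171).
113 ≡ 1 (mod 4), so quadratic reciprocity gives (113/171) = (171/113). Reduce: 171 ≡ 58 (mod 113). Now have -(58/113).
Factor out 2: 58 = 2·29. Since 113 ≡ 1 (mod 8), (2/113) = +1. Now have -(29/113).
29 ≡ 1 (mod 4), so quadratic reciprocity gives (29/113) = (113/29). Reduce: 113 ≡ 26 (mod 29). Now have -(26/29).
Factor out 2: 26 = 2·13. Since 29 ≡ 5 (mod 8), (2/29) = -1. Now have (13/29).
13 ≡ 1 (mod 4), so quadratic reciprocity gives (13/29) = (29/13). Reduce: 29 ≡ 3 (mod 13). Now have (3/13).
13 ≡ 1 (mod 4), so quadratic reciprocity gives (3/13) = (13/3). Reduce: 13 ≡ 1 (mod 3). Now have (1/3).
(1/3) = 1. Collecting the sign factors: 1.
The Legendre symbol is 1, so x^2 ≡ 455 (mod 797) has solution.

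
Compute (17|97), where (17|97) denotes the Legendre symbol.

-1

(17|97)
  = (97|17)    [QR: 17 ≡ 1 mod 4, sign kept]
  = (12|17)    [97 ≡ 12 mod 17]
  = (3|17)    [17 ≡ 1 mod 8 ⇒ (2|17)^2 = +1]
  = (17|3)    [QR: 17 ≡ 1 mod 4, sign kept]
  = (2|3)    [17 ≡ 2 mod 3]
  = -(1|3)    [3 ≡ 3 mod 8 ⇒ (2|3) = -1]
  = -1    [(1|3) = 1]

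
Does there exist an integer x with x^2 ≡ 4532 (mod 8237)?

yes

(4532|8237)
  = (1133|8237)    [8237 ≡ 5 mod 8 ⇒ (2|8237)^2 = +1]
  = (8237|1133)    [QR: 1133 ≡ 1 mod 4, sign kept]
  = (306|1133)    [8237 ≡ 306 mod 1133]
  = -(153|1133)    [1133 ≡ 5 mod 8 ⇒ (2|1133) = -1]
  = -(1133|153)    [QR: 153 ≡ 1 mod 4, sign kept]
  = -(62|153)    [1133 ≡ 62 mod 153]
  = -(31|153)    [153 ≡ 1 mod 8 ⇒ (2|153) = +1]
  = -(153|31)    [QR: 153 ≡ 1 mod 4, sign kept]
  = -(29|31)    [153 ≡ 29 mod 31]
  = -(31|29)    [QR: 29 ≡ 1 mod 4, sign kept]
  = -(2|29)    [31 ≡ 2 mod 29]
  = (1|29)    [29 ≡ 5 mod 8 ⇒ (2|29) = -1]
  = 1    [(1|29) = 1]
(4532|8237) = 1, and 8237 is prime, so 4532 is a quadratic residue mod 8237.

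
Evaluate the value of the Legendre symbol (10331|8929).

Reduce the numerator: 10331 ≡ 1402 (mod 8929), so (10331|8929) = (1402|8929).
Factor out 2: 1402 = 2·701. Since 8929 ≡ 1 (mod 8), (2|8929) = +1. Now have (701|8929).
701 ≡ 1 (mod 4), so quadratic reciprocity gives (701|8929) = (8929|701). Reduce: 8929 ≡ 517 (mod 701). Now have (517|701).
517 ≡ 1 (mod 4), so quadratic reciprocity gives (517|701) = (701|517). Reduce: 701 ≡ 184 (mod 517). Now have (184|517).
Factor out 2: 184 = 2^3·23. Since 517 ≡ 5 (mod 8), (2|517) = -1, and (2|517)^3 = -1. Now have -(23|517).
517 ≡ 1 (mod 4), so quadratic reciprocity gives (23|517) = (517|23). Reduce: 517 ≡ 11 (mod 23). Now have -(11|23).
Both 11 ≡ 3 and 23 ≡ 3 (mod 4), so reciprocity gives (11|23) = -(23|11). Reduce: 23 ≡ 1 (mod 11). Now have (1|11).
(1|11) = 1. Collecting the sign factors: 1.

1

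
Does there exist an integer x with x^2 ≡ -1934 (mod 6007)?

(-1934/6007)
  = (4073/6007)    [-1934 ≡ 4073 mod 6007]
  = (6007/4073)    [QR: 4073 ≡ 1 mod 4, sign kept]
  = (1934/4073)    [6007 ≡ 1934 mod 4073]
  = (967/4073)    [4073 ≡ 1 mod 8 ⇒ (2/4073) = +1]
  = (4073/967)    [QR: 4073 ≡ 1 mod 4, sign kept]
  = (205/967)    [4073 ≡ 205 mod 967]
  = (967/205)    [QR: 205 ≡ 1 mod 4, sign kept]
  = (147/205)    [967 ≡ 147 mod 205]
  = (205/147)    [QR: 205 ≡ 1 mod 4, sign kept]
  = (58/147)    [205 ≡ 58 mod 147]
  = -(29/147)    [147 ≡ 3 mod 8 ⇒ (2/147) = -1]
  = -(147/29)    [QR: 29 ≡ 1 mod 4, sign kept]
  = -(2/29)    [147 ≡ 2 mod 29]
  = (1/29)    [29 ≡ 5 mod 8 ⇒ (2/29) = -1]
  = 1    [(1/29) = 1]
(-1934/6007) = 1, and 6007 is prime, so -1934 is a quadratic residue mod 6007.

yes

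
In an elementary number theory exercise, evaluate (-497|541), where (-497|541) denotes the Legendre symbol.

-1

Pull out -1: (-497|541) = (-1|541)·(497|541). Since 541 ≡ 1 (mod 4), (-1|541) = +1. Now have (497|541).
497 ≡ 1 (mod 4), so quadratic reciprocity gives (497|541) = (541|497). Reduce: 541 ≡ 44 (mod 497). Now have (44|497).
Factor out 2: 44 = 2^2·11. Since 497 ≡ 1 (mod 8), (2|497) = +1, and (2|497)^2 = +1. Now have (11|497).
497 ≡ 1 (mod 4), so quadratic reciprocity gives (11|497) = (497|11). Reduce: 497 ≡ 2 (mod 11). Now have (2|11).
Factor out 2: 2 = 2. Since 11 ≡ 3 (mod 8), (2|11) = -1. Now have -(1|11).
(1|11) = 1. Collecting the sign factors: -1.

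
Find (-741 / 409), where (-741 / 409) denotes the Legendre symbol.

Pull out -1: (-741 / 409) = (-1 / 409)·(741 / 409). Since 409 ≡ 1 (mod 4), (-1 / 409) = +1. Now have (741 / 409).
Reduce the numerator: 741 ≡ 332 (mod 409), so (741 / 409) = (332 / 409).
Factor out 2: 332 = 2^2·83. Since 409 ≡ 1 (mod 8), (2 / 409) = +1, and (2 / 409)^2 = +1. Now have (83 / 409).
409 ≡ 1 (mod 4), so quadratic reciprocity gives (83 / 409) = (409 / 83). Reduce: 409 ≡ 77 (mod 83). Now have (77 / 83).
77 ≡ 1 (mod 4), so quadratic reciprocity gives (77 / 83) = (83 / 77). Reduce: 83 ≡ 6 (mod 77). Now have (6 / 77).
Factor out 2: 6 = 2·3. Since 77 ≡ 5 (mod 8), (2 / 77) = -1. Now have -(3 / 77).
77 ≡ 1 (mod 4), so quadratic reciprocity gives (3 / 77) = (77 / 3). Reduce: 77 ≡ 2 (mod 3). Now have -(2 / 3).
Factor out 2: 2 = 2. Since 3 ≡ 3 (mod 8), (2 / 3) = -1. Now have (1 / 3).
(1 / 3) = 1. Collecting the sign factors: 1.

1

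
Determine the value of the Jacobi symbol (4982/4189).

1

(4982/4189)
  = (793/4189)    [4982 ≡ 793 mod 4189]
  = (4189/793)    [QR: 793 ≡ 1 mod 4, sign kept]
  = (224/793)    [4189 ≡ 224 mod 793]
  = (7/793)    [793 ≡ 1 mod 8 ⇒ (2/793)^5 = +1]
  = (793/7)    [QR: 793 ≡ 1 mod 4, sign kept]
  = (2/7)    [793 ≡ 2 mod 7]
  = (1/7)    [7 ≡ 7 mod 8 ⇒ (2/7) = +1]
  = 1    [(1/7) = 1]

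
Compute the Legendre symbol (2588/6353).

-1

Factor out 2: 2588 = 2^2·647. Since 6353 ≡ 1 (mod 8), (2/6353) = +1, and (2/6353)^2 = +1. Now have (647/6353).
6353 ≡ 1 (mod 4), so quadratic reciprocity gives (647/6353) = (6353/647). Reduce: 6353 ≡ 530 (mod 647). Now have (530/647).
Factor out 2: 530 = 2·265. Since 647 ≡ 7 (mod 8), (2/647) = +1. Now have (265/647).
265 ≡ 1 (mod 4), so quadratic reciprocity gives (265/647) = (647/265). Reduce: 647 ≡ 117 (mod 265). Now have (117/265).
117 ≡ 1 (mod 4), so quadratic reciprocity gives (117/265) = (265/117). Reduce: 265 ≡ 31 (mod 117). Now have (31/117).
117 ≡ 1 (mod 4), so quadratic reciprocity gives (31/117) = (117/31). Reduce: 117 ≡ 24 (mod 31). Now have (24/31).
Factor out 2: 24 = 2^3·3. Since 31 ≡ 7 (mod 8), (2/31) = +1, and (2/31)^3 = +1. Now have (3/31).
Both 3 ≡ 3 and 31 ≡ 3 (mod 4), so reciprocity gives (3/31) = -(31/3). Reduce: 31 ≡ 1 (mod 3). Now have -(1/3).
(1/3) = 1. Collecting the sign factors: -1.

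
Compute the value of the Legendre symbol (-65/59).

Reduce the numerator: -65 ≡ 53 (mod 59), so (-65/59) = (53/59).
53 ≡ 1 (mod 4), so quadratic reciprocity gives (53/59) = (59/53). Reduce: 59 ≡ 6 (mod 53). Now have (6/53).
Factor out 2: 6 = 2·3. Since 53 ≡ 5 (mod 8), (2/53) = -1. Now have -(3/53).
53 ≡ 1 (mod 4), so quadratic reciprocity gives (3/53) = (53/3). Reduce: 53 ≡ 2 (mod 3). Now have -(2/3).
Factor out 2: 2 = 2. Since 3 ≡ 3 (mod 8), (2/3) = -1. Now have (1/3).
(1/3) = 1. Collecting the sign factors: 1.

1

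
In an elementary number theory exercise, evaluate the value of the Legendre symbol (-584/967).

-1

Pull out -1: (-584/967) = (-1/967)·(584/967). Since 967 ≡ 3 (mod 4), (-1/967) = -1. Now have -(584/967).
Factor out 2: 584 = 2^3·73. Since 967 ≡ 7 (mod 8), (2/967) = +1, and (2/967)^3 = +1. Now have -(73/967).
73 ≡ 1 (mod 4), so quadratic reciprocity gives (73/967) = (967/73). Reduce: 967 ≡ 18 (mod 73). Now have -(18/73).
Factor out 2: 18 = 2·9. Since 73 ≡ 1 (mod 8), (2/73) = +1. Now have -(9/73).
9 ≡ 1 (mod 4), so quadratic reciprocity gives (9/73) = (73/9). Reduce: 73 ≡ 1 (mod 9). Now have -(1/9).
(1/9) = 1. Collecting the sign factors: -1.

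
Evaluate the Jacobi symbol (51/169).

1

(51/169)
  = (169/51)    [QR: 169 ≡ 1 mod 4, sign kept]
  = (16/51)    [169 ≡ 16 mod 51]
  = (1/51)    [51 ≡ 3 mod 8 ⇒ (2/51)^4 = +1]
  = 1    [(1/51) = 1]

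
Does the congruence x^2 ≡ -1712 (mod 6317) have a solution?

(-1712/6317)
  = (4605/6317)    [-1712 ≡ 4605 mod 6317]
  = (6317/4605)    [QR: 4605 ≡ 1 mod 4, sign kept]
  = (1712/4605)    [6317 ≡ 1712 mod 4605]
  = (107/4605)    [4605 ≡ 5 mod 8 ⇒ (2/4605)^4 = +1]
  = (4605/107)    [QR: 4605 ≡ 1 mod 4, sign kept]
  = (4/107)    [4605 ≡ 4 mod 107]
  = (1/107)    [107 ≡ 3 mod 8 ⇒ (2/107)^2 = +1]
  = 1    [(1/107) = 1]
(-1712/6317) = 1, and 6317 is prime, so -1712 is a quadratic residue mod 6317.

yes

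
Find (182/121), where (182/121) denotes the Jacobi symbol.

Reduce the numerator: 182 ≡ 61 (mod 121), so (182/121) = (61/121).
61 ≡ 1 (mod 4), so quadratic reciprocity gives (61/121) = (121/61). Reduce: 121 ≡ 60 (mod 61). Now have (60/61).
Factor out 2: 60 = 2^2·15. Since 61 ≡ 5 (mod 8), (2/61) = -1, and (2/61)^2 = +1. Now have (15/61).
61 ≡ 1 (mod 4), so quadratic reciprocity gives (15/61) = (61/15). Reduce: 61 ≡ 1 (mod 15). Now have (1/15).
(1/15) = 1. Collecting the sign factors: 1.

1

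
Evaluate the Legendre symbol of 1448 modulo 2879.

(1448|2879)
  = (181|2879)    [2879 ≡ 7 mod 8 ⇒ (2|2879)^3 = +1]
  = (2879|181)    [QR: 181 ≡ 1 mod 4, sign kept]
  = (164|181)    [2879 ≡ 164 mod 181]
  = (41|181)    [181 ≡ 5 mod 8 ⇒ (2|181)^2 = +1]
  = (181|41)    [QR: 41 ≡ 1 mod 4, sign kept]
  = (17|41)    [181 ≡ 17 mod 41]
  = (41|17)    [QR: 17 ≡ 1 mod 4, sign kept]
  = (7|17)    [41 ≡ 7 mod 17]
  = (17|7)    [QR: 17 ≡ 1 mod 4, sign kept]
  = (3|7)    [17 ≡ 3 mod 7]
  = -(7|3)    [QR: both ≡ 3 mod 4, sign flips]
  = -(1|3)    [7 ≡ 1 mod 3]
  = -1    [(1|3) = 1]

-1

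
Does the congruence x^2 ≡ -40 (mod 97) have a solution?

no

Reduce the numerator: -40 ≡ 57 (mod 97), so (-40/97) = (57/97).
57 ≡ 1 (mod 4), so quadratic reciprocity gives (57/97) = (97/57). Reduce: 97 ≡ 40 (mod 57). Now have (40/57).
Factor out 2: 40 = 2^3·5. Since 57 ≡ 1 (mod 8), (2/57) = +1, and (2/57)^3 = +1. Now have (5/57).
5 ≡ 1 (mod 4), so quadratic reciprocity gives (5/57) = (57/5). Reduce: 57 ≡ 2 (mod 5). Now have (2/5).
Factor out 2: 2 = 2. Since 5 ≡ 5 (mod 8), (2/5) = -1. Now have -(1/5).
(1/5) = 1. Collecting the sign factors: -1.
(-40/97) = -1, and 97 is prime, so -40 is not a quadratic residue mod 97.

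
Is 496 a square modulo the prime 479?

(496/479)
  = (17/479)    [496 ≡ 17 mod 479]
  = (479/17)    [QR: 17 ≡ 1 mod 4, sign kept]
  = (3/17)    [479 ≡ 3 mod 17]
  = (17/3)    [QR: 17 ≡ 1 mod 4, sign kept]
  = (2/3)    [17 ≡ 2 mod 3]
  = -(1/3)    [3 ≡ 3 mod 8 ⇒ (2/3) = -1]
  = -1    [(1/3) = 1]
The Legendre symbol is -1, so x^2 ≡ 496 (mod 479) has no solution.

no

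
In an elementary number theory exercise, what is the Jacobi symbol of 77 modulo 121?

77 ≡ 1 (mod 4), so quadratic reciprocity gives (77/121) = (121/77). Reduce: 121 ≡ 44 (mod 77). Now have (44/77).
Factor out 2: 44 = 2^2·11. Since 77 ≡ 5 (mod 8), (2/77) = -1, and (2/77)^2 = +1. Now have (11/77).
77 ≡ 1 (mod 4), so quadratic reciprocity gives (11/77) = (77/11). Reduce: 77 ≡ 0 (mod 11). Now have (0/11).
The numerator is now 0 with denominator 11 > 1: the symbol is 0.

0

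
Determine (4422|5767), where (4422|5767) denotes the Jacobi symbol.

(4422|5767)
  = (2211|5767)    [5767 ≡ 7 mod 8 ⇒ (2|5767) = +1]
  = -(5767|2211)    [QR: both ≡ 3 mod 4, sign flips]
  = -(1345|2211)    [5767 ≡ 1345 mod 2211]
  = -(2211|1345)    [QR: 1345 ≡ 1 mod 4, sign kept]
  = -(866|1345)    [2211 ≡ 866 mod 1345]
  = -(433|1345)    [1345 ≡ 1 mod 8 ⇒ (2|1345) = +1]
  = -(1345|433)    [QR: 433 ≡ 1 mod 4, sign kept]
  = -(46|433)    [1345 ≡ 46 mod 433]
  = -(23|433)    [433 ≡ 1 mod 8 ⇒ (2|433) = +1]
  = -(433|23)    [QR: 433 ≡ 1 mod 4, sign kept]
  = -(19|23)    [433 ≡ 19 mod 23]
  = (23|19)    [QR: both ≡ 3 mod 4, sign flips]
  = (4|19)    [23 ≡ 4 mod 19]
  = (1|19)    [19 ≡ 3 mod 8 ⇒ (2|19)^2 = +1]
  = 1    [(1|19) = 1]

1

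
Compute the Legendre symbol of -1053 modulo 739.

Reduce the numerator: -1053 ≡ 425 (mod 739), so (-1053/739) = (425/739).
425 ≡ 1 (mod 4), so quadratic reciprocity gives (425/739) = (739/425). Reduce: 739 ≡ 314 (mod 425). Now have (314/425).
Factor out 2: 314 = 2·157. Since 425 ≡ 1 (mod 8), (2/425) = +1. Now have (157/425).
157 ≡ 1 (mod 4), so quadratic reciprocity gives (157/425) = (425/157). Reduce: 425 ≡ 111 (mod 157). Now have (111/157).
157 ≡ 1 (mod 4), so quadratic reciprocity gives (111/157) = (157/111). Reduce: 157 ≡ 46 (mod 111). Now have (46/111).
Factor out 2: 46 = 2·23. Since 111 ≡ 7 (mod 8), (2/111) = +1. Now have (23/111).
Both 23 ≡ 3 and 111 ≡ 3 (mod 4), so reciprocity gives (23/111) = -(111/23). Reduce: 111 ≡ 19 (mod 23). Now have -(19/23).
Both 19 ≡ 3 and 23 ≡ 3 (mod 4), so reciprocity gives (19/23) = -(23/19). Reduce: 23 ≡ 4 (mod 19). Now have (4/19).
Factor out 2: 4 = 2^2. Since 19 ≡ 3 (mod 8), (2/19) = -1, and (2/19)^2 = +1. Now have (1/19).
(1/19) = 1. Collecting the sign factors: 1.

1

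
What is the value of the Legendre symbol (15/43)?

(15/43)
  = -(43/15)    [QR: both ≡ 3 mod 4, sign flips]
  = -(13/15)    [43 ≡ 13 mod 15]
  = -(15/13)    [QR: 13 ≡ 1 mod 4, sign kept]
  = -(2/13)    [15 ≡ 2 mod 13]
  = (1/13)    [13 ≡ 5 mod 8 ⇒ (2/13) = -1]
  = 1    [(1/13) = 1]

1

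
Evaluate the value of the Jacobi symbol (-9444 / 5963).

-1

Reduce the numerator: -9444 ≡ 2482 (mod 5963), so (-9444 / 5963) = (2482 / 5963).
Factor out 2: 2482 = 2·1241. Since 5963 ≡ 3 (mod 8), (2 / 5963) = -1. Now have -(1241 / 5963).
1241 ≡ 1 (mod 4), so quadratic reciprocity gives (1241 / 5963) = (5963 / 1241). Reduce: 5963 ≡ 999 (mod 1241). Now have -(999 / 1241).
1241 ≡ 1 (mod 4), so quadratic reciprocity gives (999 / 1241) = (1241 / 999). Reduce: 1241 ≡ 242 (mod 999). Now have -(242 / 999).
Factor out 2: 242 = 2·121. Since 999 ≡ 7 (mod 8), (2 / 999) = +1. Now have -(121 / 999).
121 ≡ 1 (mod 4), so quadratic reciprocity gives (121 / 999) = (999 / 121). Reduce: 999 ≡ 31 (mod 121). Now have -(31 / 121).
121 ≡ 1 (mod 4), so quadratic reciprocity gives (31 / 121) = (121 / 31). Reduce: 121 ≡ 28 (mod 31). Now have -(28 / 31).
Factor out 2: 28 = 2^2·7. Since 31 ≡ 7 (mod 8), (2 / 31) = +1, and (2 / 31)^2 = +1. Now have -(7 / 31).
Both 7 ≡ 3 and 31 ≡ 3 (mod 4), so reciprocity gives (7 / 31) = -(31 / 7). Reduce: 31 ≡ 3 (mod 7). Now have (3 / 7).
Both 3 ≡ 3 and 7 ≡ 3 (mod 4), so reciprocity gives (3 / 7) = -(7 / 3). Reduce: 7 ≡ 1 (mod 3). Now have -(1 / 3).
(1 / 3) = 1. Collecting the sign factors: -1.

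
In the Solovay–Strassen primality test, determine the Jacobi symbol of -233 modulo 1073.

1

(-233 / 1073)
  = (840 / 1073)    [-233 ≡ 840 mod 1073]
  = (105 / 1073)    [1073 ≡ 1 mod 8 ⇒ (2 / 1073)^3 = +1]
  = (1073 / 105)    [QR: 105 ≡ 1 mod 4, sign kept]
  = (23 / 105)    [1073 ≡ 23 mod 105]
  = (105 / 23)    [QR: 105 ≡ 1 mod 4, sign kept]
  = (13 / 23)    [105 ≡ 13 mod 23]
  = (23 / 13)    [QR: 13 ≡ 1 mod 4, sign kept]
  = (10 / 13)    [23 ≡ 10 mod 13]
  = -(5 / 13)    [13 ≡ 5 mod 8 ⇒ (2 / 13) = -1]
  = -(13 / 5)    [QR: 5 ≡ 1 mod 4, sign kept]
  = -(3 / 5)    [13 ≡ 3 mod 5]
  = -(5 / 3)    [QR: 5 ≡ 1 mod 4, sign kept]
  = -(2 / 3)    [5 ≡ 2 mod 3]
  = (1 / 3)    [3 ≡ 3 mod 8 ⇒ (2 / 3) = -1]
  = 1    [(1 / 3) = 1]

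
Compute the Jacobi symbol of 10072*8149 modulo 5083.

1

By multiplicativity, (10072·8149|5083) = (10072|5083)·(8149|5083).
First factor (10072|5083):
(10072|5083)
  = (4989|5083)    [10072 ≡ 4989 mod 5083]
  = (5083|4989)    [QR: 4989 ≡ 1 mod 4, sign kept]
  = (94|4989)    [5083 ≡ 94 mod 4989]
  = -(47|4989)    [4989 ≡ 5 mod 8 ⇒ (2|4989) = -1]
  = -(4989|47)    [QR: 4989 ≡ 1 mod 4, sign kept]
  = -(7|47)    [4989 ≡ 7 mod 47]
  = (47|7)    [QR: both ≡ 3 mod 4, sign flips]
  = (5|7)    [47 ≡ 5 mod 7]
  = (7|5)    [QR: 5 ≡ 1 mod 4, sign kept]
  = (2|5)    [7 ≡ 2 mod 5]
  = -(1|5)    [5 ≡ 5 mod 8 ⇒ (2|5) = -1]
  = -1    [(1|5) = 1]
Second factor (8149|5083):
(8149|5083)
  = (3066|5083)    [8149 ≡ 3066 mod 5083]
  = -(1533|5083)    [5083 ≡ 3 mod 8 ⇒ (2|5083) = -1]
  = -(5083|1533)    [QR: 1533 ≡ 1 mod 4, sign kept]
  = -(484|1533)    [5083 ≡ 484 mod 1533]
  = -(121|1533)    [1533 ≡ 5 mod 8 ⇒ (2|1533)^2 = +1]
  = -(1533|121)    [QR: 121 ≡ 1 mod 4, sign kept]
  = -(81|121)    [1533 ≡ 81 mod 121]
  = -(121|81)    [QR: 81 ≡ 1 mod 4, sign kept]
  = -(40|81)    [121 ≡ 40 mod 81]
  = -(5|81)    [81 ≡ 1 mod 8 ⇒ (2|81)^3 = +1]
  = -(81|5)    [QR: 5 ≡ 1 mod 4, sign kept]
  = -(1|5)    [81 ≡ 1 mod 5]
  = -1    [(1|5) = 1]
Product: (-1)·(-1) = 1.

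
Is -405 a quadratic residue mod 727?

(-405/727)
  = (322/727)    [-405 ≡ 322 mod 727]
  = (161/727)    [727 ≡ 7 mod 8 ⇒ (2/727) = +1]
  = (727/161)    [QR: 161 ≡ 1 mod 4, sign kept]
  = (83/161)    [727 ≡ 83 mod 161]
  = (161/83)    [QR: 161 ≡ 1 mod 4, sign kept]
  = (78/83)    [161 ≡ 78 mod 83]
  = -(39/83)    [83 ≡ 3 mod 8 ⇒ (2/83) = -1]
  = (83/39)    [QR: both ≡ 3 mod 4, sign flips]
  = (5/39)    [83 ≡ 5 mod 39]
  = (39/5)    [QR: 5 ≡ 1 mod 4, sign kept]
  = (4/5)    [39 ≡ 4 mod 5]
  = (1/5)    [5 ≡ 5 mod 8 ⇒ (2/5)^2 = +1]
  = 1    [(1/5) = 1]
The Legendre symbol is 1, so x^2 ≡ -405 (mod 727) has solution.

yes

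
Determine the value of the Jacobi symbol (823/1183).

Both 823 ≡ 3 and 1183 ≡ 3 (mod 4), so reciprocity gives (823/1183) = -(1183/823). Reduce: 1183 ≡ 360 (mod 823). Now have -(360/823).
Factor out 2: 360 = 2^3·45. Since 823 ≡ 7 (mod 8), (2/823) = +1, and (2/823)^3 = +1. Now have -(45/823).
45 ≡ 1 (mod 4), so quadratic reciprocity gives (45/823) = (823/45). Reduce: 823 ≡ 13 (mod 45). Now have -(13/45).
13 ≡ 1 (mod 4), so quadratic reciprocity gives (13/45) = (45/13). Reduce: 45 ≡ 6 (mod 13). Now have -(6/13).
Factor out 2: 6 = 2·3. Since 13 ≡ 5 (mod 8), (2/13) = -1. Now have (3/13).
13 ≡ 1 (mod 4), so quadratic reciprocity gives (3/13) = (13/3). Reduce: 13 ≡ 1 (mod 3). Now have (1/3).
(1/3) = 1. Collecting the sign factors: 1.

1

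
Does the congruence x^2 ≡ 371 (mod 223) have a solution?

yes

Reduce the numerator: 371 ≡ 148 (mod 223), so (371/223) = (148/223).
Factor out 2: 148 = 2^2·37. Since 223 ≡ 7 (mod 8), (2/223) = +1, and (2/223)^2 = +1. Now have (37/223).
37 ≡ 1 (mod 4), so quadratic reciprocity gives (37/223) = (223/37). Reduce: 223 ≡ 1 (mod 37). Now have (1/37).
(1/37) = 1. Collecting the sign factors: 1.
(371/223) = 1, and 223 is prime, so 371 is a quadratic residue mod 223.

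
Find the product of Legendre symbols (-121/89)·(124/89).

By multiplicativity, (-121·124/89) = (-121/89)·(124/89).
First factor (-121/89):
Reduce the numerator: -121 ≡ 57 (mod 89), so (-121/89) = (57/89).
57 ≡ 1 (mod 4), so quadratic reciprocity gives (57/89) = (89/57). Reduce: 89 ≡ 32 (mod 57). Now have (32/57).
Factor out 2: 32 = 2^5. Since 57 ≡ 1 (mod 8), (2/57) = +1, and (2/57)^5 = +1. Now have (1/57).
(1/57) = 1. Collecting the sign factors: 1.
Second factor (124/89):
Reduce the numerator: 124 ≡ 35 (mod 89), so (124/89) = (35/89).
89 ≡ 1 (mod 4), so quadratic reciprocity gives (35/89) = (89/35). Reduce: 89 ≡ 19 (mod 35). Now have (19/35).
Both 19 ≡ 3 and 35 ≡ 3 (mod 4), so reciprocity gives (19/35) = -(35/19). Reduce: 35 ≡ 16 (mod 19). Now have -(16/19).
Factor out 2: 16 = 2^4. Since 19 ≡ 3 (mod 8), (2/19) = -1, and (2/19)^4 = +1. Now have -(1/19).
(1/19) = 1. Collecting the sign factors: -1.
Product: (1)·(-1) = -1.

-1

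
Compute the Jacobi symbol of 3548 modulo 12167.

1

(3548/12167)
  = (887/12167)    [12167 ≡ 7 mod 8 ⇒ (2/12167)^2 = +1]
  = -(12167/887)    [QR: both ≡ 3 mod 4, sign flips]
  = -(636/887)    [12167 ≡ 636 mod 887]
  = -(159/887)    [887 ≡ 7 mod 8 ⇒ (2/887)^2 = +1]
  = (887/159)    [QR: both ≡ 3 mod 4, sign flips]
  = (92/159)    [887 ≡ 92 mod 159]
  = (23/159)    [159 ≡ 7 mod 8 ⇒ (2/159)^2 = +1]
  = -(159/23)    [QR: both ≡ 3 mod 4, sign flips]
  = -(21/23)    [159 ≡ 21 mod 23]
  = -(23/21)    [QR: 21 ≡ 1 mod 4, sign kept]
  = -(2/21)    [23 ≡ 2 mod 21]
  = (1/21)    [21 ≡ 5 mod 8 ⇒ (2/21) = -1]
  = 1    [(1/21) = 1]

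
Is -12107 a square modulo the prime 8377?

(-12107|8377)
  = (4647|8377)    [-12107 ≡ 4647 mod 8377]
  = (8377|4647)    [QR: 8377 ≡ 1 mod 4, sign kept]
  = (3730|4647)    [8377 ≡ 3730 mod 4647]
  = (1865|4647)    [4647 ≡ 7 mod 8 ⇒ (2|4647) = +1]
  = (4647|1865)    [QR: 1865 ≡ 1 mod 4, sign kept]
  = (917|1865)    [4647 ≡ 917 mod 1865]
  = (1865|917)    [QR: 917 ≡ 1 mod 4, sign kept]
  = (31|917)    [1865 ≡ 31 mod 917]
  = (917|31)    [QR: 917 ≡ 1 mod 4, sign kept]
  = (18|31)    [917 ≡ 18 mod 31]
  = (9|31)    [31 ≡ 7 mod 8 ⇒ (2|31) = +1]
  = (31|9)    [QR: 9 ≡ 1 mod 4, sign kept]
  = (4|9)    [31 ≡ 4 mod 9]
  = (1|9)    [9 ≡ 1 mod 8 ⇒ (2|9)^2 = +1]
  = 1    [(1|9) = 1]
The Legendre symbol is 1, so x^2 ≡ -12107 (mod 8377) has solution.

yes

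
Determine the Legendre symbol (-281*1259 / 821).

By multiplicativity, (-281·1259 / 821) = (-281 / 821)·(1259 / 821).
First factor (-281 / 821):
Pull out -1: (-281 / 821) = (-1 / 821)·(281 / 821). Since 821 ≡ 1 (mod 4), (-1 / 821) = +1. Now have (281 / 821).
281 ≡ 1 (mod 4), so quadratic reciprocity gives (281 / 821) = (821 / 281). Reduce: 821 ≡ 259 (mod 281). Now have (259 / 281).
281 ≡ 1 (mod 4), so quadratic reciprocity gives (259 / 281) = (281 / 259). Reduce: 281 ≡ 22 (mod 259). Now have (22 / 259).
Factor out 2: 22 = 2·11. Since 259 ≡ 3 (mod 8), (2 / 259) = -1. Now have -(11 / 259).
Both 11 ≡ 3 and 259 ≡ 3 (mod 4), so reciprocity gives (11 / 259) = -(259 / 11). Reduce: 259 ≡ 6 (mod 11). Now have (6 / 11).
Factor out 2: 6 = 2·3. Since 11 ≡ 3 (mod 8), (2 / 11) = -1. Now have -(3 / 11).
Both 3 ≡ 3 and 11 ≡ 3 (mod 4), so reciprocity gives (3 / 11) = -(11 / 3). Reduce: 11 ≡ 2 (mod 3). Now have (2 / 3).
Factor out 2: 2 = 2. Since 3 ≡ 3 (mod 8), (2 / 3) = -1. Now have -(1 / 3).
(1 / 3) = 1. Collecting the sign factors: -1.
Second factor (1259 / 821):
Reduce the numerator: 1259 ≡ 438 (mod 821), so (1259 / 821) = (438 / 821).
Factor out 2: 438 = 2·219. Since 821 ≡ 5 (mod 8), (2 / 821) = -1. Now have -(219 / 821).
821 ≡ 1 (mod 4), so quadratic reciprocity gives (219 / 821) = (821 / 219). Reduce: 821 ≡ 164 (mod 219). Now have -(164 / 219).
Factor out 2: 164 = 2^2·41. Since 219 ≡ 3 (mod 8), (2 / 219) = -1, and (2 / 219)^2 = +1. Now have -(41 / 219).
41 ≡ 1 (mod 4), so quadratic reciprocity gives (41 / 219) = (219 / 41). Reduce: 219 ≡ 14 (mod 41). Now have -(14 / 41).
Factor out 2: 14 = 2·7. Since 41 ≡ 1 (mod 8), (2 / 41) = +1. Now have -(7 / 41).
41 ≡ 1 (mod 4), so quadratic reciprocity gives (7 / 41) = (41 / 7). Reduce: 41 ≡ 6 (mod 7). Now have -(6 / 7).
Factor out 2: 6 = 2·3. Since 7 ≡ 7 (mod 8), (2 / 7) = +1. Now have -(3 / 7).
Both 3 ≡ 3 and 7 ≡ 3 (mod 4), so reciprocity gives (3 / 7) = -(7 / 3). Reduce: 7 ≡ 1 (mod 3). Now have (1 / 3).
(1 / 3) = 1. Collecting the sign factors: 1.
Product: (-1)·(1) = -1.

-1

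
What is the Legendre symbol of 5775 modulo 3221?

-1

(5775/3221)
  = (2554/3221)    [5775 ≡ 2554 mod 3221]
  = -(1277/3221)    [3221 ≡ 5 mod 8 ⇒ (2/3221) = -1]
  = -(3221/1277)    [QR: 1277 ≡ 1 mod 4, sign kept]
  = -(667/1277)    [3221 ≡ 667 mod 1277]
  = -(1277/667)    [QR: 1277 ≡ 1 mod 4, sign kept]
  = -(610/667)    [1277 ≡ 610 mod 667]
  = (305/667)    [667 ≡ 3 mod 8 ⇒ (2/667) = -1]
  = (667/305)    [QR: 305 ≡ 1 mod 4, sign kept]
  = (57/305)    [667 ≡ 57 mod 305]
  = (305/57)    [QR: 57 ≡ 1 mod 4, sign kept]
  = (20/57)    [305 ≡ 20 mod 57]
  = (5/57)    [57 ≡ 1 mod 8 ⇒ (2/57)^2 = +1]
  = (57/5)    [QR: 5 ≡ 1 mod 4, sign kept]
  = (2/5)    [57 ≡ 2 mod 5]
  = -(1/5)    [5 ≡ 5 mod 8 ⇒ (2/5) = -1]
  = -1    [(1/5) = 1]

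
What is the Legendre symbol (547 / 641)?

641 ≡ 1 (mod 4), so quadratic reciprocity gives (547 / 641) = (641 / 547). Reduce: 641 ≡ 94 (mod 547). Now have (94 / 547).
Factor out 2: 94 = 2·47. Since 547 ≡ 3 (mod 8), (2 / 547) = -1. Now have -(47 / 547).
Both 47 ≡ 3 and 547 ≡ 3 (mod 4), so reciprocity gives (47 / 547) = -(547 / 47). Reduce: 547 ≡ 30 (mod 47). Now have (30 / 47).
Factor out 2: 30 = 2·15. Since 47 ≡ 7 (mod 8), (2 / 47) = +1. Now have (15 / 47).
Both 15 ≡ 3 and 47 ≡ 3 (mod 4), so reciprocity gives (15 / 47) = -(47 / 15). Reduce: 47 ≡ 2 (mod 15). Now have -(2 / 15).
Factor out 2: 2 = 2. Since 15 ≡ 7 (mod 8), (2 / 15) = +1. Now have -(1 / 15).
(1 / 15) = 1. Collecting the sign factors: -1.

-1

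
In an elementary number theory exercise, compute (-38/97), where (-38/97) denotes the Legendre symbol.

(-38/97)
  = (59/97)    [-38 ≡ 59 mod 97]
  = (97/59)    [QR: 97 ≡ 1 mod 4, sign kept]
  = (38/59)    [97 ≡ 38 mod 59]
  = -(19/59)    [59 ≡ 3 mod 8 ⇒ (2/59) = -1]
  = (59/19)    [QR: both ≡ 3 mod 4, sign flips]
  = (2/19)    [59 ≡ 2 mod 19]
  = -(1/19)    [19 ≡ 3 mod 8 ⇒ (2/19) = -1]
  = -1    [(1/19) = 1]

-1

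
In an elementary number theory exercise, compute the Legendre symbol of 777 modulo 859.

777 ≡ 1 (mod 4), so quadratic reciprocity gives (777/859) = (859/777). Reduce: 859 ≡ 82 (mod 777). Now have (82/777).
Factor out 2: 82 = 2·41. Since 777 ≡ 1 (mod 8), (2/777) = +1. Now have (41/777).
41 ≡ 1 (mod 4), so quadratic reciprocity gives (41/777) = (777/41). Reduce: 777 ≡ 39 (mod 41). Now have (39/41).
41 ≡ 1 (mod 4), so quadratic reciprocity gives (39/41) = (41/39). Reduce: 41 ≡ 2 (mod 39). Now have (2/39).
Factor out 2: 2 = 2. Since 39 ≡ 7 (mod 8), (2/39) = +1. Now have (1/39).
(1/39) = 1. Collecting the sign factors: 1.

1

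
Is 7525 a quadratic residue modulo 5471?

(7525|5471)
  = (2054|5471)    [7525 ≡ 2054 mod 5471]
  = (1027|5471)    [5471 ≡ 7 mod 8 ⇒ (2|5471) = +1]
  = -(5471|1027)    [QR: both ≡ 3 mod 4, sign flips]
  = -(336|1027)    [5471 ≡ 336 mod 1027]
  = -(21|1027)    [1027 ≡ 3 mod 8 ⇒ (2|1027)^4 = +1]
  = -(1027|21)    [QR: 21 ≡ 1 mod 4, sign kept]
  = -(19|21)    [1027 ≡ 19 mod 21]
  = -(21|19)    [QR: 21 ≡ 1 mod 4, sign kept]
  = -(2|19)    [21 ≡ 2 mod 19]
  = (1|19)    [19 ≡ 3 mod 8 ⇒ (2|19) = -1]
  = 1    [(1|19) = 1]
(7525|5471) = 1, and 5471 is prime, so 7525 is a quadratic residue mod 5471.

yes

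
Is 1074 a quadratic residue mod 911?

(1074/911)
  = (163/911)    [1074 ≡ 163 mod 911]
  = -(911/163)    [QR: both ≡ 3 mod 4, sign flips]
  = -(96/163)    [911 ≡ 96 mod 163]
  = (3/163)    [163 ≡ 3 mod 8 ⇒ (2/163)^5 = -1]
  = -(163/3)    [QR: both ≡ 3 mod 4, sign flips]
  = -(1/3)    [163 ≡ 1 mod 3]
  = -1    [(1/3) = 1]
The Legendre symbol is -1, so x^2 ≡ 1074 (mod 911) has no solution.

no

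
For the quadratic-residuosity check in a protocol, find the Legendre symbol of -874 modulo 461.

Reduce the numerator: -874 ≡ 48 (mod 461), so (-874/461) = (48/461).
Factor out 2: 48 = 2^4·3. Since 461 ≡ 5 (mod 8), (2/461) = -1, and (2/461)^4 = +1. Now have (3/461).
461 ≡ 1 (mod 4), so quadratic reciprocity gives (3/461) = (461/3). Reduce: 461 ≡ 2 (mod 3). Now have (2/3).
Factor out 2: 2 = 2. Since 3 ≡ 3 (mod 8), (2/3) = -1. Now have -(1/3).
(1/3) = 1. Collecting the sign factors: -1.

-1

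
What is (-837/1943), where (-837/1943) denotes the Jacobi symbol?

-1

(-837/1943)
  = -(837/1943)    [1943 ≡ 3 mod 4 ⇒ (-1/1943) = -1]
  = -(1943/837)    [QR: 837 ≡ 1 mod 4, sign kept]
  = -(269/837)    [1943 ≡ 269 mod 837]
  = -(837/269)    [QR: 269 ≡ 1 mod 4, sign kept]
  = -(30/269)    [837 ≡ 30 mod 269]
  = (15/269)    [269 ≡ 5 mod 8 ⇒ (2/269) = -1]
  = (269/15)    [QR: 269 ≡ 1 mod 4, sign kept]
  = (14/15)    [269 ≡ 14 mod 15]
  = (7/15)    [15 ≡ 7 mod 8 ⇒ (2/15) = +1]
  = -(15/7)    [QR: both ≡ 3 mod 4, sign flips]
  = -(1/7)    [15 ≡ 1 mod 7]
  = -1    [(1/7) = 1]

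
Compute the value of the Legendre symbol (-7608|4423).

(-7608|4423)
  = -(7608|4423)    [4423 ≡ 3 mod 4 ⇒ (-1|4423) = -1]
  = -(3185|4423)    [7608 ≡ 3185 mod 4423]
  = -(4423|3185)    [QR: 3185 ≡ 1 mod 4, sign kept]
  = -(1238|3185)    [4423 ≡ 1238 mod 3185]
  = -(619|3185)    [3185 ≡ 1 mod 8 ⇒ (2|3185) = +1]
  = -(3185|619)    [QR: 3185 ≡ 1 mod 4, sign kept]
  = -(90|619)    [3185 ≡ 90 mod 619]
  = (45|619)    [619 ≡ 3 mod 8 ⇒ (2|619) = -1]
  = (619|45)    [QR: 45 ≡ 1 mod 4, sign kept]
  = (34|45)    [619 ≡ 34 mod 45]
  = -(17|45)    [45 ≡ 5 mod 8 ⇒ (2|45) = -1]
  = -(45|17)    [QR: 17 ≡ 1 mod 4, sign kept]
  = -(11|17)    [45 ≡ 11 mod 17]
  = -(17|11)    [QR: 17 ≡ 1 mod 4, sign kept]
  = -(6|11)    [17 ≡ 6 mod 11]
  = (3|11)    [11 ≡ 3 mod 8 ⇒ (2|11) = -1]
  = -(11|3)    [QR: both ≡ 3 mod 4, sign flips]
  = -(2|3)    [11 ≡ 2 mod 3]
  = (1|3)    [3 ≡ 3 mod 8 ⇒ (2|3) = -1]
  = 1    [(1|3) = 1]

1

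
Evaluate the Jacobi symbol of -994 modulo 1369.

Pull out -1: (-994/1369) = (-1/1369)·(994/1369). Since 1369 ≡ 1 (mod 4), (-1/1369) = +1. Now have (994/1369).
Factor out 2: 994 = 2·497. Since 1369 ≡ 1 (mod 8), (2/1369) = +1. Now have (497/1369).
497 ≡ 1 (mod 4), so quadratic reciprocity gives (497/1369) = (1369/497). Reduce: 1369 ≡ 375 (mod 497). Now have (375/497).
497 ≡ 1 (mod 4), so quadratic reciprocity gives (375/497) = (497/375). Reduce: 497 ≡ 122 (mod 375). Now have (122/375).
Factor out 2: 122 = 2·61. Since 375 ≡ 7 (mod 8), (2/375) = +1. Now have (61/375).
61 ≡ 1 (mod 4), so quadratic reciprocity gives (61/375) = (375/61). Reduce: 375 ≡ 9 (mod 61). Now have (9/61).
9 ≡ 1 (mod 4), so quadratic reciprocity gives (9/61) = (61/9). Reduce: 61 ≡ 7 (mod 9). Now have (7/9).
9 ≡ 1 (mod 4), so quadratic reciprocity gives (7/9) = (9/7). Reduce: 9 ≡ 2 (mod 7). Now have (2/7).
Factor out 2: 2 = 2. Since 7 ≡ 7 (mod 8), (2/7) = +1. Now have (1/7).
(1/7) = 1. Collecting the sign factors: 1.

1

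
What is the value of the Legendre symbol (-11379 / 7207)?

Reduce the numerator: -11379 ≡ 3035 (mod 7207), so (-11379 / 7207) = (3035 / 7207).
Both 3035 ≡ 3 and 7207 ≡ 3 (mod 4), so reciprocity gives (3035 / 7207) = -(7207 / 3035). Reduce: 7207 ≡ 1137 (mod 3035). Now have -(1137 / 3035).
1137 ≡ 1 (mod 4), so quadratic reciprocity gives (1137 / 3035) = (3035 / 1137). Reduce: 3035 ≡ 761 (mod 1137). Now have -(761 / 1137).
761 ≡ 1 (mod 4), so quadratic reciprocity gives (761 / 1137) = (1137 / 761). Reduce: 1137 ≡ 376 (mod 761). Now have -(376 / 761).
Factor out 2: 376 = 2^3·47. Since 761 ≡ 1 (mod 8), (2 / 761) = +1, and (2 / 761)^3 = +1. Now have -(47 / 761).
761 ≡ 1 (mod 4), so quadratic reciprocity gives (47 / 761) = (761 / 47). Reduce: 761 ≡ 9 (mod 47). Now have -(9 / 47).
9 ≡ 1 (mod 4), so quadratic reciprocity gives (9 / 47) = (47 / 9). Reduce: 47 ≡ 2 (mod 9). Now have -(2 / 9).
Factor out 2: 2 = 2. Since 9 ≡ 1 (mod 8), (2 / 9) = +1. Now have -(1 / 9).
(1 / 9) = 1. Collecting the sign factors: -1.

-1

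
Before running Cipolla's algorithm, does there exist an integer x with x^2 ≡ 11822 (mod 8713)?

Reduce the numerator: 11822 ≡ 3109 (mod 8713), so (11822|8713) = (3109|8713).
3109 ≡ 1 (mod 4), so quadratic reciprocity gives (3109|8713) = (8713|3109). Reduce: 8713 ≡ 2495 (mod 3109). Now have (2495|3109).
3109 ≡ 1 (mod 4), so quadratic reciprocity gives (2495|3109) = (3109|2495). Reduce: 3109 ≡ 614 (mod 2495). Now have (614|2495).
Factor out 2: 614 = 2·307. Since 2495 ≡ 7 (mod 8), (2|2495) = +1. Now have (307|2495).
Both 307 ≡ 3 and 2495 ≡ 3 (mod 4), so reciprocity gives (307|2495) = -(2495|307). Reduce: 2495 ≡ 39 (mod 307). Now have -(39|307).
Both 39 ≡ 3 and 307 ≡ 3 (mod 4), so reciprocity gives (39|307) = -(307|39). Reduce: 307 ≡ 34 (mod 39). Now have (34|39).
Factor out 2: 34 = 2·17. Since 39 ≡ 7 (mod 8), (2|39) = +1. Now have (17|39).
17 ≡ 1 (mod 4), so quadratic reciprocity gives (17|39) = (39|17). Reduce: 39 ≡ 5 (mod 17). Now have (5|17).
5 ≡ 1 (mod 4), so quadratic reciprocity gives (5|17) = (17|5). Reduce: 17 ≡ 2 (mod 5). Now have (2|5).
Factor out 2: 2 = 2. Since 5 ≡ 5 (mod 8), (2|5) = -1. Now have -(1|5).
(1|5) = 1. Collecting the sign factors: -1.
(11822|8713) = -1, and 8713 is prime, so 11822 is not a quadratic residue mod 8713.

no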